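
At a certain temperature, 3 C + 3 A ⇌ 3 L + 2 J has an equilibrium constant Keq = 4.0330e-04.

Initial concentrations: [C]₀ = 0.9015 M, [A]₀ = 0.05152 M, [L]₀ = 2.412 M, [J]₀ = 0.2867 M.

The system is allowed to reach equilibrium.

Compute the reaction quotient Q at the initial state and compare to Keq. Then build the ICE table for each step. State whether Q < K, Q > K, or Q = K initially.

Q₀ = 1.1512e+04 vs Keq = 4.0330e-04 ⇒ Q>K, reverse
Step 1:
                   C          A          L          J
  Initial     0.9015    0.05152      2.412     0.2867
  Change      0.4247     0.4247    -0.4247    -0.2831
  Equil        1.326     0.4762      1.987   0.003597
  solve Keq expr → x = -0.1416; check Q = 4.0330e-04

Q₀ = 1.1512e+04; Q > K (proceeds reverse)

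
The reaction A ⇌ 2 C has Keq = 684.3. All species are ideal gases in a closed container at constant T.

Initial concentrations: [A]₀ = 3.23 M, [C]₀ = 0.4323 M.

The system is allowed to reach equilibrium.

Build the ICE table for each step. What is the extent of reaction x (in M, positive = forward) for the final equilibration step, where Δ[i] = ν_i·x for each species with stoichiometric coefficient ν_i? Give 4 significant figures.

Q₀ = 0.05786 vs Keq = 684.3 ⇒ Q<K, forward
Step 1:
                    A           C
  I              3.23      0.4323
  C            -3.163       6.326
  E           0.06676       6.759
  solve Keq expr → x = 3.163; check Q = 684.3

x = 3.163 M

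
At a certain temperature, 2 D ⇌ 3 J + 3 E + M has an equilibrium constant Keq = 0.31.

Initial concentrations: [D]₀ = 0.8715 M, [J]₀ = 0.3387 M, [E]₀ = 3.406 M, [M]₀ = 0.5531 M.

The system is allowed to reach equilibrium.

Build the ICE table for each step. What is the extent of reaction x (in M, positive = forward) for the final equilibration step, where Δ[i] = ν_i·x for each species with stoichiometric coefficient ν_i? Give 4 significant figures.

x = -0.03191 M

Q₀ = 1.118 vs Keq = 0.31 ⇒ Q>K, reverse
Step 1:
                   D          J          E          M
  Initial     0.8715     0.3387      3.406     0.5531
  Change     0.06382   -0.09572   -0.09572   -0.03191
  Equil       0.9353      0.243       3.31     0.5212
  solve Keq expr → x = -0.03191; check Q = 0.31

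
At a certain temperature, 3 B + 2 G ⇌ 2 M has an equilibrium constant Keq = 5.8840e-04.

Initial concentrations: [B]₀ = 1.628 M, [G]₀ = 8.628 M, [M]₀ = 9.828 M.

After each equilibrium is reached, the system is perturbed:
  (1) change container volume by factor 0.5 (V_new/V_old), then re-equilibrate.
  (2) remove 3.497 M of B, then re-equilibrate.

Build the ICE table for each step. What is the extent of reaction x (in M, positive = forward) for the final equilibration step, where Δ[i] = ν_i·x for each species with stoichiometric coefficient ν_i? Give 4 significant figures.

x = -0.8015 M

Q₀ = 0.3007 vs Keq = 5.8840e-04 ⇒ Q>K, reverse
Step 1:
                  B         G         M
  init        1.628     8.628     9.828
  Δ           5.722     3.814    -3.814
  eq           7.35     12.44     6.014
  solve Keq expr → x = -1.907; check Q = 5.8840e-04
Then change container volume by factor 0.5 (V_new/V_old).
Step 2:
                  B         G         M
  init         14.7     24.88     12.03
  Δ           -5.12    -3.414     3.414
  eq          9.579     21.47     15.44
  solve Keq expr → x = 1.707; check Q = 5.8840e-04
Then remove 3.497 M of B.
Step 3:
                  B         G         M
  init        6.082     21.47     15.44
  Δ           2.405     1.603    -1.603
  eq          8.487     23.07     13.84
  solve Keq expr → x = -0.8015; check Q = 5.8840e-04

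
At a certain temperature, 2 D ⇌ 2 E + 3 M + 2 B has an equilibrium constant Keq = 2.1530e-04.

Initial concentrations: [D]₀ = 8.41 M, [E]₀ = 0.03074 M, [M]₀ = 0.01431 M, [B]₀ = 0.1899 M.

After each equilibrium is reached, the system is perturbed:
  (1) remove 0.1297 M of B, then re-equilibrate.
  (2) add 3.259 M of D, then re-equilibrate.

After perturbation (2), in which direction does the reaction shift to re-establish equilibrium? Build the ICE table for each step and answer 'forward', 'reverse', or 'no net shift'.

Q₀ = 1.4118e-12 vs Keq = 2.1530e-04 ⇒ Q<K, forward
Step 1:
                   D          E          M          B
  init          8.41    0.03074    0.01431     0.1899
  Δ          -0.3949     0.3949     0.5923     0.3949
  eq           8.015     0.4256     0.6066     0.5848
  solve Keq expr → x = 0.1974; check Q = 2.1530e-04
Then remove 0.1297 M of B.
Step 2:
                   D          E          M          B
  init         8.015     0.4256     0.6066     0.4551
  Δ         -0.03099    0.03099    0.04648    0.03099
  eq           7.984     0.4566     0.6531     0.4861
  solve Keq expr → x = 0.01549; check Q = 2.1530e-04
Then add 3.259 M of D.
Step 3:
                   D          E          M          B
  init         11.24     0.4566     0.6531     0.4861
  Δ         -0.04616    0.04616    0.06924    0.04616
  eq            11.2     0.5028     0.7224     0.5322
  solve Keq expr → x = 0.02308; check Q = 2.1530e-04

Direction: forward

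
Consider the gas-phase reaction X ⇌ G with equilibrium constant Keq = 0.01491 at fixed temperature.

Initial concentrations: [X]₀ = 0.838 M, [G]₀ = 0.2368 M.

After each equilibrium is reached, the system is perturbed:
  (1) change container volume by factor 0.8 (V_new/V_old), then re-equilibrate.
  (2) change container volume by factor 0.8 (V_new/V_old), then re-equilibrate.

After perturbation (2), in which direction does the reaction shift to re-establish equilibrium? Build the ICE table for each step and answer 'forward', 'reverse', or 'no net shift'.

Direction: no net shift

Q₀ = 0.2826 vs Keq = 0.01491 ⇒ Q>K, reverse
Step 1:
                    X           G
  init          0.838      0.2368
  Δ             0.221      -0.221
  eq            1.059     0.01579
  solve Keq expr → x = -0.221; check Q = 0.01491
Then change container volume by factor 0.8 (V_new/V_old).
Step 2:
                    X           G
  init          1.324     0.01974
  Δ                 0           0
  eq            1.324     0.01974
  solve Keq expr → x = 0; check Q = 0.01491
Then change container volume by factor 0.8 (V_new/V_old).
Step 3:
                    X           G
  init          1.655     0.02467
  Δ                 0           0
  eq            1.655     0.02467
  solve Keq expr → x = 0; check Q = 0.01491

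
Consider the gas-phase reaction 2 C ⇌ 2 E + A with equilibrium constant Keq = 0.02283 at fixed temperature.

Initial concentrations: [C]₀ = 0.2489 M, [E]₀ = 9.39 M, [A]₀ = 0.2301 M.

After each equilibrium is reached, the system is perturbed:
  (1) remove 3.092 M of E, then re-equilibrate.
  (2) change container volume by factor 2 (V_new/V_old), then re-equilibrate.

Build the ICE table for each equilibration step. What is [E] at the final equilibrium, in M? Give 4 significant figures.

Q₀ = 327.5 vs Keq = 0.02283 ⇒ Q>K, reverse
Step 1:
                  C         E         A
  Initial    0.2489      9.39    0.2301
  Change     0.4599   -0.4599     -0.23
  Equil      0.7088      8.93 1.4383e-04
  solve Keq expr → x = -0.23; check Q = 0.02283
Then remove 3.092 M of E.
Step 2:
                  C         E         A
  Initial    0.7088     5.838 1.4383e-04
  Change  -3.8458e-04 3.8458e-04 1.9229e-04
  Equil      0.7084     5.838 3.3612e-04
  solve Keq expr → x = 1.9229e-04; check Q = 0.02283
Then change container volume by factor 2 (V_new/V_old).
Step 3:
                  C         E         A
  Initial    0.3542     2.919 1.6806e-04
  Change  -3.3470e-04 3.3470e-04 1.6735e-04
  Equil      0.3539      2.92 3.3541e-04
  solve Keq expr → x = 1.6735e-04; check Q = 0.02283

[E]_eq = 2.92 M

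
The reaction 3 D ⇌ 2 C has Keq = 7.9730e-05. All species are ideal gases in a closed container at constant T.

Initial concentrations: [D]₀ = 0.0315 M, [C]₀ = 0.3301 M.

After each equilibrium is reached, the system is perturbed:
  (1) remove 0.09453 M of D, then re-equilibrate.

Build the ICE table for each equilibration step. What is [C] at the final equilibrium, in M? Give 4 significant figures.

[C]_eq = 0.002503 M

Q₀ = 3486 vs Keq = 7.9730e-05 ⇒ Q>K, reverse
Step 1:
                  D         C
  init       0.0315    0.3301
  Δ          0.4901   -0.3267
  eq         0.5216  0.003364
  solve Keq expr → x = -0.1634; check Q = 7.9730e-05
Then remove 0.09453 M of D.
Step 2:
                  D         C
  init       0.4271  0.003364
  Δ        0.001291 -8.6033e-04
  eq         0.4284  0.002503
  solve Keq expr → x = -4.3017e-04; check Q = 7.9730e-05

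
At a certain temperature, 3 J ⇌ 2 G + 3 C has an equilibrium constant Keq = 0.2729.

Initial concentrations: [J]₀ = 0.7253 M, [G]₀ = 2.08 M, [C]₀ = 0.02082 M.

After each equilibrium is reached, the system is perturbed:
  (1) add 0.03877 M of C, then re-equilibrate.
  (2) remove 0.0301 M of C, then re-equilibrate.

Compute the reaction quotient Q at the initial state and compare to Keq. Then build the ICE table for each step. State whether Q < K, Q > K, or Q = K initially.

Q₀ = 1.0233e-04 vs Keq = 0.2729 ⇒ Q<K, forward
Step 1:
                    J           G           C
  Initial      0.7253        2.08     0.02082
  Change      -0.1858      0.1239      0.1858
  Equil        0.5395       2.204      0.2066
  solve Keq expr → x = 0.06194; check Q = 0.2729
Then add 0.03877 M of C.
Step 2:
                    J           G           C
  Initial      0.5395       2.204      0.2454
  Change      0.02717    -0.01811    -0.02717
  Equil        0.5667       2.186      0.2182
  solve Keq expr → x = -0.009056; check Q = 0.2729
Then remove 0.0301 M of C.
Step 3:
                    J           G           C
  Initial      0.5667       2.186      0.1881
  Change     -0.02108     0.01406     0.02108
  Equil        0.5456         2.2      0.2092
  solve Keq expr → x = 0.007028; check Q = 0.2729

Q₀ = 1.0233e-04; Q < K (proceeds forward)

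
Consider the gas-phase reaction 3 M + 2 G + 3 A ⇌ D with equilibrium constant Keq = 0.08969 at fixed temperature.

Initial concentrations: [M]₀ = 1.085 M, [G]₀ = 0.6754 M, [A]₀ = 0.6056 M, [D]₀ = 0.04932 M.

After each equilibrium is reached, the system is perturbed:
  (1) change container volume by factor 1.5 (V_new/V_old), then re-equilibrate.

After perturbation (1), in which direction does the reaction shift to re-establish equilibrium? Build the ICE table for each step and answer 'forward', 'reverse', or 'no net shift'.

Q₀ = 0.3811 vs Keq = 0.08969 ⇒ Q>K, reverse
Step 1:
                    M           G           A           D
  Initial       1.085      0.6754      0.6056     0.04932
  Change      0.07703     0.05135     0.07703    -0.02568
  Equil         1.162      0.7268      0.6826     0.02364
  solve Keq expr → x = -0.02568; check Q = 0.08969
Then change container volume by factor 1.5 (V_new/V_old).
Step 2:
                    M           G           A           D
  Initial      0.7747      0.4845      0.4551     0.01576
  Change      0.04253     0.02835     0.04253    -0.01418
  Equil        0.8172      0.5129      0.4976    0.001586
  solve Keq expr → x = -0.01418; check Q = 0.08969

Direction: reverse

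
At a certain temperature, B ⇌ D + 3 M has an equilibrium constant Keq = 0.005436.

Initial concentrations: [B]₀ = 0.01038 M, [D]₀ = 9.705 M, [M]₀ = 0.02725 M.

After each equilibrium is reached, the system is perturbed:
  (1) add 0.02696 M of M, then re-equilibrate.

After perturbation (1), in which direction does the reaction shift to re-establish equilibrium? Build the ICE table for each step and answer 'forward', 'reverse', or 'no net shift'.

Q₀ = 0.01892 vs Keq = 0.005436 ⇒ Q>K, reverse
Step 1:
                   B          D          M
  I          0.01038      9.705    0.02725
  C         0.002622  -0.002622  -0.007865
  E            0.013      9.702    0.01939
  solve Keq expr → x = -0.002622; check Q = 0.005436
Then add 0.02696 M of M.
Step 2:
                   B          D          M
  I            0.013      9.702    0.04635
  C         0.007879  -0.007879   -0.02364
  E          0.02088      9.694    0.02271
  solve Keq expr → x = -0.007879; check Q = 0.005436

Direction: reverse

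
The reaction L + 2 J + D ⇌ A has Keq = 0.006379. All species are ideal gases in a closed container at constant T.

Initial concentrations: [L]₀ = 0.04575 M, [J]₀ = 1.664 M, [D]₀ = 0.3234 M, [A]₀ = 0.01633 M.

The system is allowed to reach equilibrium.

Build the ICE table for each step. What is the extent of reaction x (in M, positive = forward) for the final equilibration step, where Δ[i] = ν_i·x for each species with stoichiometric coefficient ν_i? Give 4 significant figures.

Q₀ = 0.3986 vs Keq = 0.006379 ⇒ Q>K, reverse
Step 1:
                    L           J           D           A
  Initial     0.04575       1.664      0.3234     0.01633
  Change      0.01595     0.03189     0.01595    -0.01595
  Equil        0.0617       1.696      0.3393  3.8410e-04
  solve Keq expr → x = -0.01595; check Q = 0.006379

x = -0.01595 M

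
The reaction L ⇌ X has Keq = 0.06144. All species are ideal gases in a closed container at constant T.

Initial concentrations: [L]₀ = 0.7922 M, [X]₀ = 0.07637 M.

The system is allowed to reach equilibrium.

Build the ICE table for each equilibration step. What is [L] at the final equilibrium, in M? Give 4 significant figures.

Q₀ = 0.0964 vs Keq = 0.06144 ⇒ Q>K, reverse
Step 1:
                   L          X
  Initial     0.7922    0.07637
  Change     0.02609   -0.02609
  Equil       0.8183    0.05028
  solve Keq expr → x = -0.02609; check Q = 0.06144

[L]_eq = 0.8183 M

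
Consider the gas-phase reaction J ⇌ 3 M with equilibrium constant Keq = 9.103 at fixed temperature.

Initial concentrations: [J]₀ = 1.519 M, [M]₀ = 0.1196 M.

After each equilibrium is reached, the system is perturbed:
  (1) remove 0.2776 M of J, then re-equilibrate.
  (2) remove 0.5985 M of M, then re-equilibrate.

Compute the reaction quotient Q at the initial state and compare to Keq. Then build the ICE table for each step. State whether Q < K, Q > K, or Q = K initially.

Q₀ = 0.001126; Q < K (proceeds forward)

Q₀ = 0.001126 vs Keq = 9.103 ⇒ Q<K, forward
Step 1:
                    J           M
  Initial       1.519      0.1196
  Change      -0.6295       1.888
  Equil        0.8895       2.008
  solve Keq expr → x = 0.6295; check Q = 9.103
Then remove 0.2776 M of J.
Step 2:
                    J           M
  Initial      0.6119       2.008
  Change      0.05981     -0.1794
  Equil        0.6717       1.829
  solve Keq expr → x = -0.05981; check Q = 9.103
Then remove 0.5985 M of M.
Step 3:
                    J           M
  Initial      0.6717        1.23
  Change      -0.1502      0.4506
  Equil        0.5215       1.681
  solve Keq expr → x = 0.1502; check Q = 9.103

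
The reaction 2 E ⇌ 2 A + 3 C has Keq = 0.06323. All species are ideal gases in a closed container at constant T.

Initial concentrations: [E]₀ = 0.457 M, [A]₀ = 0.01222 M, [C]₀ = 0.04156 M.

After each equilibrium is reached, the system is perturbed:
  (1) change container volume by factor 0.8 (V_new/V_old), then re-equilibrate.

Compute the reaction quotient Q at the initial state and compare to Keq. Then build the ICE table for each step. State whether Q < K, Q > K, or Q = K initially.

Q₀ = 5.1326e-08 vs Keq = 0.06323 ⇒ Q<K, forward
Step 1:
                   E          A          C
  I            0.457    0.01222    0.04156
  C          -0.2286     0.2286     0.3429
  E           0.2284     0.2409     0.3845
  solve Keq expr → x = 0.1143; check Q = 0.06323
Then change container volume by factor 0.8 (V_new/V_old).
Step 2:
                   E          A          C
  I           0.2855     0.3011     0.4806
  C          0.02853   -0.02853    -0.0428
  E            0.314     0.2725     0.4378
  solve Keq expr → x = -0.01427; check Q = 0.06323

Q₀ = 5.1326e-08; Q < K (proceeds forward)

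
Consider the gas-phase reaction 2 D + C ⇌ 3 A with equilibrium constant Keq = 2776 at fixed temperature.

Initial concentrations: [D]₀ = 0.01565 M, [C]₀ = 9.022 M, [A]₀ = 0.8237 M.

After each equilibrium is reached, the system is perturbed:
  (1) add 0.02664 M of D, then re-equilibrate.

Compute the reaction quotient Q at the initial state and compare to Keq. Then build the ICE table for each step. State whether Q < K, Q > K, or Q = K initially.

Q₀ = 252.9; Q < K (proceeds forward)

Q₀ = 252.9 vs Keq = 2776 ⇒ Q<K, forward
Step 1:
                    D           C           A
  init        0.01565       9.022      0.8237
  Δ          -0.01078   -0.005392     0.01618
  eq         0.004865       9.017      0.8399
  solve Keq expr → x = 0.005392; check Q = 2776
Then add 0.02664 M of D.
Step 2:
                    D           C           A
  init        0.03151       9.017      0.8399
  Δ          -0.02629    -0.01314     0.03943
  eq         0.005216       9.003      0.8793
  solve Keq expr → x = 0.01314; check Q = 2776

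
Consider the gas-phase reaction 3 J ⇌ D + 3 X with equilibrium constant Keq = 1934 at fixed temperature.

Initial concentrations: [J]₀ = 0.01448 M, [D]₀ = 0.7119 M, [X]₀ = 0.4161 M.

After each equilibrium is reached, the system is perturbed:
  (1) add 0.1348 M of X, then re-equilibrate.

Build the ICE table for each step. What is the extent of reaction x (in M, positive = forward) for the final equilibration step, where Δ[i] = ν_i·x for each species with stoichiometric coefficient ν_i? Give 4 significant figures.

x = -0.002982 M

Q₀ = 1.6893e+04 vs Keq = 1934 ⇒ Q>K, reverse
Step 1:
                  J         D         X
  init      0.01448    0.7119    0.4161
  Δ         0.01425 -0.004752  -0.01425
  eq        0.02873    0.7071    0.4018
  solve Keq expr → x = -0.004752; check Q = 1934
Then add 0.1348 M of X.
Step 2:
                  J         D         X
  init      0.02873    0.7071    0.5366
  Δ        0.008946 -0.002982 -0.008946
  eq        0.03768    0.7042    0.5277
  solve Keq expr → x = -0.002982; check Q = 1934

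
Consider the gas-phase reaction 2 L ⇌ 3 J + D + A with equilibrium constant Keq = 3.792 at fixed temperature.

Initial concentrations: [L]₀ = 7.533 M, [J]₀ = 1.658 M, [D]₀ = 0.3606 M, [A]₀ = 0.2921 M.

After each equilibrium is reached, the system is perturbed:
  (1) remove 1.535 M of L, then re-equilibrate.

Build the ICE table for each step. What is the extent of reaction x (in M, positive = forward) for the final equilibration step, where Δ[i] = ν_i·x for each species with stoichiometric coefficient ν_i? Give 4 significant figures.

x = -0.1296 M

Q₀ = 0.00846 vs Keq = 3.792 ⇒ Q<K, forward
Step 1:
                    L           J           D           A
  I             7.533       1.658      0.3606      0.2921
  C            -1.801       2.701      0.9005      0.9005
  E             5.732       4.359       1.261       1.193
  solve Keq expr → x = 0.9005; check Q = 3.792
Then remove 1.535 M of L.
Step 2:
                    L           J           D           A
  I             4.197       4.359       1.261       1.193
  C            0.2591     -0.3887     -0.1296     -0.1296
  E             4.456       3.971       1.132       1.063
  solve Keq expr → x = -0.1296; check Q = 3.792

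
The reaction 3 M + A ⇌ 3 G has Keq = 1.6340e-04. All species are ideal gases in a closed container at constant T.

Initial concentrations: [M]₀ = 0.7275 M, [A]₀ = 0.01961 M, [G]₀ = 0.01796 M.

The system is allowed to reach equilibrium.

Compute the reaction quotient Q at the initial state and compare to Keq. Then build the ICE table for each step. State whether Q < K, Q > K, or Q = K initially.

Q₀ = 7.6726e-04; Q > K (proceeds reverse)

Q₀ = 7.6726e-04 vs Keq = 1.6340e-04 ⇒ Q>K, reverse
Step 1:
                  M         A         G
  I          0.7275   0.01961   0.01796
  C        0.006737  0.002246 -0.006737
  E          0.7342   0.02186   0.01122
  solve Keq expr → x = -0.002246; check Q = 1.6340e-04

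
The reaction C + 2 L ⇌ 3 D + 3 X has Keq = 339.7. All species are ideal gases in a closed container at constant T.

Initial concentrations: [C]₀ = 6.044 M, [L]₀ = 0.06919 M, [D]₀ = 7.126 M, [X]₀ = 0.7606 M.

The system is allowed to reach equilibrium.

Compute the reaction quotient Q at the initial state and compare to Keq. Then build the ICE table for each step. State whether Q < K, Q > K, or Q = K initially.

Q₀ = 5503; Q > K (proceeds reverse)

Q₀ = 5503 vs Keq = 339.7 ⇒ Q>K, reverse
Step 1:
                  C         L         D         X
  Initial     6.044   0.06919     7.126    0.7606
  Change    0.05678    0.1136   -0.1703   -0.1703
  Equil       6.101    0.1827     6.956    0.5903
  solve Keq expr → x = -0.05678; check Q = 339.7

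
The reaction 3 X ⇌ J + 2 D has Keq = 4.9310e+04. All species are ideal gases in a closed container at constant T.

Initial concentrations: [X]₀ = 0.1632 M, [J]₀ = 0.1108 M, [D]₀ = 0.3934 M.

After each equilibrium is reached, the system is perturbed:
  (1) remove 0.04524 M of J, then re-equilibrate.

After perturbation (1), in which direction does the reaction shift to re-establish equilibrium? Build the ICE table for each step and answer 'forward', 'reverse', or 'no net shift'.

Direction: forward

Q₀ = 3.945 vs Keq = 4.9310e+04 ⇒ Q<K, forward
Step 1:
                    X           J           D
  init         0.1632      0.1108      0.3934
  Δ           -0.1539     0.05129      0.1026
  eq         0.009317      0.1621       0.496
  solve Keq expr → x = 0.05129; check Q = 4.9310e+04
Then remove 0.04524 M of J.
Step 2:
                    X           J           D
  init       0.009317      0.1169       0.496
  Δ       -9.4819e-04  3.1606e-04  6.3213e-04
  eq         0.008368      0.1172      0.4966
  solve Keq expr → x = 3.1606e-04; check Q = 4.9310e+04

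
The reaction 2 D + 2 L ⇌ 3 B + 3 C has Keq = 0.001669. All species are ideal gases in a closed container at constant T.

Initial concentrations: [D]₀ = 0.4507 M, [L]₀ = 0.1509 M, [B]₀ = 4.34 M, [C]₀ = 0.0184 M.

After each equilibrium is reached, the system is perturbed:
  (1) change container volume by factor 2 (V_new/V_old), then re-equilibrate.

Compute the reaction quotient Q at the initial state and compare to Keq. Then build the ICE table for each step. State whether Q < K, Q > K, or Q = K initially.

Q₀ = 0.1101 vs Keq = 0.001669 ⇒ Q>K, reverse
Step 1:
                  D         L         B         C
  Initial    0.4507    0.1509      4.34    0.0184
  Change   0.009058  0.009058  -0.01359  -0.01359
  Equil      0.4598      0.16     4.326  0.004813
  solve Keq expr → x = -0.004529; check Q = 0.001669
Then change container volume by factor 2 (V_new/V_old).
Step 2:
                  D         L         B         C
  Initial    0.2299   0.07998     2.163  0.002406
  Change  -9.1456e-04 -9.1456e-04  0.001372  0.001372
  Equil       0.229   0.07906     2.165  0.003778
  solve Keq expr → x = 4.5728e-04; check Q = 0.001669

Q₀ = 0.1101; Q > K (proceeds reverse)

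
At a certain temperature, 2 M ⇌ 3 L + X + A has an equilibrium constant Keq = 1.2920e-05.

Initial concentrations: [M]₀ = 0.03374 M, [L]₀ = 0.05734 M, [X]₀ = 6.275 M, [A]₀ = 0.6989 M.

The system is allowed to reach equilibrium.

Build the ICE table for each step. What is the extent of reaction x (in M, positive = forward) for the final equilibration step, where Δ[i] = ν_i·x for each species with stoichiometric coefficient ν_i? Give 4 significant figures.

x = -0.01829 M

Q₀ = 0.7263 vs Keq = 1.2920e-05 ⇒ Q>K, reverse
Step 1:
                   M          L          X          A
  init       0.03374    0.05734      6.275     0.6989
  Δ          0.03658   -0.05487   -0.01829   -0.01829
  eq         0.07032   0.002466      6.257     0.6806
  solve Keq expr → x = -0.01829; check Q = 1.2920e-05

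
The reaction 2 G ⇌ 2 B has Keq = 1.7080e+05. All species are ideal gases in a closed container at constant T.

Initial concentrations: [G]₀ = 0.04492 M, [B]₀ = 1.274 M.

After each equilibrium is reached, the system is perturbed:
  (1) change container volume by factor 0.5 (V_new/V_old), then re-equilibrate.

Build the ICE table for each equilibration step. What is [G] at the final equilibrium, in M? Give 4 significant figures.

Q₀ = 804.4 vs Keq = 1.7080e+05 ⇒ Q<K, forward
Step 1:
                    G           B
  init        0.04492       1.274
  Δ          -0.04174     0.04174
  eq         0.003184       1.316
  solve Keq expr → x = 0.02087; check Q = 1.7080e+05
Then change container volume by factor 0.5 (V_new/V_old).
Step 2:
                    G           B
  init       0.006367       2.631
  Δ                 0           0
  eq         0.006367       2.631
  solve Keq expr → x = 0; check Q = 1.7080e+05

[G]_eq = 0.006367 M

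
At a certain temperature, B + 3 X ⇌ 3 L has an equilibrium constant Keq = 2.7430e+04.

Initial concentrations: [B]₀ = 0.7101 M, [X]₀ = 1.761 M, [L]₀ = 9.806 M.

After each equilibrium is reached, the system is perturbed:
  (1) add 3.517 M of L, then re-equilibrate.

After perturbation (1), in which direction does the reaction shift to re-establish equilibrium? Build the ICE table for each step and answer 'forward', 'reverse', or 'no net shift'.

Q₀ = 243.2 vs Keq = 2.7430e+04 ⇒ Q<K, forward
Step 1:
                  B         X         L
  I          0.7101     1.761     9.806
  C         -0.4058    -1.218     1.218
  E          0.3043    0.5435     11.02
  solve Keq expr → x = 0.4058; check Q = 2.7430e+04
Then add 3.517 M of L.
Step 2:
                  B         X         L
  I          0.3043    0.5435     14.54
  C         0.04495    0.1349   -0.1349
  E          0.3492    0.6783     14.41
  solve Keq expr → x = -0.04495; check Q = 2.7430e+04

Direction: reverse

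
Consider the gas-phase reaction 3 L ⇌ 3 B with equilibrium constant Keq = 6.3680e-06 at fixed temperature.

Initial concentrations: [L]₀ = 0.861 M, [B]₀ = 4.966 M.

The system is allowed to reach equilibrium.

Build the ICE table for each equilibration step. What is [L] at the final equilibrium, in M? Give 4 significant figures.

Q₀ = 191.9 vs Keq = 6.3680e-06 ⇒ Q>K, reverse
Step 1:
                  L         B
  Initial     0.861     4.966
  Change       4.86     -4.86
  Equil       5.721     0.106
  solve Keq expr → x = -1.62; check Q = 6.3680e-06

[L]_eq = 5.721 M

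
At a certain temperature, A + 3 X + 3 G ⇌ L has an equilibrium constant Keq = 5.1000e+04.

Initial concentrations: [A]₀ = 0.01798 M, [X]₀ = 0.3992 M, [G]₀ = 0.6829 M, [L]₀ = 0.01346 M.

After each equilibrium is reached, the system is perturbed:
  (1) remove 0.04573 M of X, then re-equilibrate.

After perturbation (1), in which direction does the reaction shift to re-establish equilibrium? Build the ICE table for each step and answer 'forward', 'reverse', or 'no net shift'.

Q₀ = 36.95 vs Keq = 5.1000e+04 ⇒ Q<K, forward
Step 1:
                   A          X          G          L
  I          0.01798     0.3992     0.6829    0.01346
  C         -0.01792   -0.05376   -0.05376    0.01792
  E       5.9941e-05     0.3454     0.6291    0.03138
  solve Keq expr → x = 0.01792; check Q = 5.1000e+04
Then remove 0.04573 M of X.
Step 2:
                   A          X          G          L
  I       5.9941e-05     0.2997     0.6291    0.03138
  C       3.1616e-05 9.4848e-05 9.4848e-05 -3.1616e-05
  E       9.1557e-05     0.2998     0.6292    0.03135
  solve Keq expr → x = -3.1616e-05; check Q = 5.1000e+04

Direction: reverse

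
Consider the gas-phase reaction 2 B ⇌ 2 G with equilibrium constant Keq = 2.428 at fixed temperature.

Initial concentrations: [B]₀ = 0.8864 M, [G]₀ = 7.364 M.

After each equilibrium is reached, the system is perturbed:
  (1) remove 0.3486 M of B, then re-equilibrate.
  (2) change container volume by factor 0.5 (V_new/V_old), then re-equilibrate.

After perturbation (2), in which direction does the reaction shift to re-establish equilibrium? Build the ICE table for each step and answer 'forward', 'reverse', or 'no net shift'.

Q₀ = 69.02 vs Keq = 2.428 ⇒ Q>K, reverse
Step 1:
                   B          G
  init        0.8864      7.364
  Δ            2.339     -2.339
  eq           3.225      5.025
  solve Keq expr → x = -1.169; check Q = 2.428
Then remove 0.3486 M of B.
Step 2:
                   B          G
  init         2.876      5.025
  Δ           0.2123    -0.2123
  eq           3.089      4.813
  solve Keq expr → x = -0.1062; check Q = 2.428
Then change container volume by factor 0.5 (V_new/V_old).
Step 3:
                   B          G
  init         6.178      9.626
  Δ                0          0
  eq           6.178      9.626
  solve Keq expr → x = 0; check Q = 2.428

Direction: no net shift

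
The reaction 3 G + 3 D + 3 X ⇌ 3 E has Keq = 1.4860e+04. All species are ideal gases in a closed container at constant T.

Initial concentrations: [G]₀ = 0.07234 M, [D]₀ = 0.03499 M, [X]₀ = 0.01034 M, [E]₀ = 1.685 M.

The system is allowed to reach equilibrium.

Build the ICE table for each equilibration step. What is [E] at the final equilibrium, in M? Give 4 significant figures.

[E]_eq = 1.344 M

Q₀ = 2.6685e+14 vs Keq = 1.4860e+04 ⇒ Q>K, reverse
Step 1:
                   G          D          X          E
  init       0.07234    0.03499    0.01034      1.685
  Δ           0.3411     0.3411     0.3411    -0.3411
  eq          0.4135     0.3761     0.3515      1.344
  solve Keq expr → x = -0.1137; check Q = 1.4860e+04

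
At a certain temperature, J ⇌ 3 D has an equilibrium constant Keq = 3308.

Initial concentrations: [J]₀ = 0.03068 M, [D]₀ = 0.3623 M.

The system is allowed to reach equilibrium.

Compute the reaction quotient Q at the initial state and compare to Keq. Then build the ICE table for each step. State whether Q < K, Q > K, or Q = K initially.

Q₀ = 1.55; Q < K (proceeds forward)

Q₀ = 1.55 vs Keq = 3308 ⇒ Q<K, forward
Step 1:
                  J         D
  I         0.03068    0.3623
  C        -0.03065   0.09195
  E       2.8336e-05    0.4543
  solve Keq expr → x = 0.03065; check Q = 3308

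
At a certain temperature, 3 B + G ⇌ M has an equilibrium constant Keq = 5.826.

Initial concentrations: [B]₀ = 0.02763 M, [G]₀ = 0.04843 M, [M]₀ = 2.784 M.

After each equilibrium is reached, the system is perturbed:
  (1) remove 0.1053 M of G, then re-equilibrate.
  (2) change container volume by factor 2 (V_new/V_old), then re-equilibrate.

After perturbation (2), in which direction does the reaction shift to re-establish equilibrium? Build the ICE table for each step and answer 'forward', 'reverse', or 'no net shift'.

Q₀ = 2.7253e+06 vs Keq = 5.826 ⇒ Q>K, reverse
Step 1:
                    B           G           M
  I           0.02763     0.04843       2.784
  C             1.004      0.3346     -0.3346
  E             1.032      0.3831       2.449
  solve Keq expr → x = -0.3346; check Q = 5.826
Then remove 0.1053 M of G.
Step 2:
                    B           G           M
  I             1.032      0.2778       2.449
  C           0.07866     0.02622    -0.02622
  E              1.11       0.304       2.423
  solve Keq expr → x = -0.02622; check Q = 5.826
Then change container volume by factor 2 (V_new/V_old).
Step 3:
                    B           G           M
  I            0.5551       0.152       1.212
  C            0.3381      0.1127     -0.1127
  E            0.8932      0.2647       1.099
  solve Keq expr → x = -0.1127; check Q = 5.826

Direction: reverse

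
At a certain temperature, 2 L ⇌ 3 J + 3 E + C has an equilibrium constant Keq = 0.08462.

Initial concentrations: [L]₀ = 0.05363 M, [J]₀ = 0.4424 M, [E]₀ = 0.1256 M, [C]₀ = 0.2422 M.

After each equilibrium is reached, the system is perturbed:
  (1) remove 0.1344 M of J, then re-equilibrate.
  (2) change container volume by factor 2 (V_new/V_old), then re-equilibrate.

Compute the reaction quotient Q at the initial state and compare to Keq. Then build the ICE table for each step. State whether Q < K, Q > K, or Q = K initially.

Q₀ = 0.01445 vs Keq = 0.08462 ⇒ Q<K, forward
Step 1:
                   L          J          E          C
  init       0.05363     0.4424     0.1256     0.2422
  Δ         -0.01954    0.02931    0.02931   0.009771
  eq         0.03409     0.4717     0.1549      0.252
  solve Keq expr → x = 0.009771; check Q = 0.08462
Then remove 0.1344 M of J.
Step 2:
                   L          J          E          C
  init       0.03409     0.3373     0.1549      0.252
  Δ        -0.009057    0.01358    0.01358   0.004528
  eq         0.02503     0.3509     0.1685     0.2565
  solve Keq expr → x = 0.004528; check Q = 0.08462
Then change container volume by factor 2 (V_new/V_old).
Step 3:
                   L          J          E          C
  init       0.01252     0.1754    0.08425     0.1282
  Δ        -0.009333      0.014      0.014   0.004666
  eq        0.003183     0.1894    0.09825     0.1329
  solve Keq expr → x = 0.004666; check Q = 0.08462

Q₀ = 0.01445; Q < K (proceeds forward)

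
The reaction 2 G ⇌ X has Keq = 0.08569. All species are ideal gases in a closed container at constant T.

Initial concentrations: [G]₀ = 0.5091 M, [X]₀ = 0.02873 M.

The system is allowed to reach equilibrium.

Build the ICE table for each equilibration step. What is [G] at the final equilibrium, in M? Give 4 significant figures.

[G]_eq = 0.5202 M

Q₀ = 0.1108 vs Keq = 0.08569 ⇒ Q>K, reverse
Step 1:
                  G         X
  init       0.5091   0.02873
  Δ         0.01109 -0.005543
  eq         0.5202   0.02319
  solve Keq expr → x = -0.005543; check Q = 0.08569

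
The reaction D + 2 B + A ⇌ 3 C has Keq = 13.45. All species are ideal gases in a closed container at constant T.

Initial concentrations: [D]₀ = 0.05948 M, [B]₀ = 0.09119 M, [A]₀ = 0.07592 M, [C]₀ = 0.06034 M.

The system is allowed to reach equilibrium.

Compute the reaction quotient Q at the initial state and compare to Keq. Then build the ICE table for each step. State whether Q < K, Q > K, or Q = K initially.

Q₀ = 5.851 vs Keq = 13.45 ⇒ Q<K, forward
Step 1:
                  D         B         A         C
  init      0.05948   0.09119   0.07592   0.06034
  Δ       -0.003907 -0.007814 -0.003907   0.01172
  eq        0.05557   0.08338   0.07201   0.07206
  solve Keq expr → x = 0.003907; check Q = 13.45

Q₀ = 5.851; Q < K (proceeds forward)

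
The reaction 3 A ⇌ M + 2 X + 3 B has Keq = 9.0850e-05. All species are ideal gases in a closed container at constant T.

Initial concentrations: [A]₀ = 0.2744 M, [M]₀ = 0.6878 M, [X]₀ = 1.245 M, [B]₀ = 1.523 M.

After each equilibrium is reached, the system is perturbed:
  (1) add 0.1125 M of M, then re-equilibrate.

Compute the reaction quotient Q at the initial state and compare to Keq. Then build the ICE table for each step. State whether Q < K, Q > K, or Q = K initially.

Q₀ = 182.3 vs Keq = 9.0850e-05 ⇒ Q>K, reverse
Step 1:
                    A           M           X           B
  Initial      0.2744      0.6878       1.245       1.523
  Change        1.306     -0.4355     -0.8709      -1.306
  Equil         1.581      0.2523      0.3741      0.2166
  solve Keq expr → x = -0.4355; check Q = 9.0850e-05
Then add 0.1125 M of M.
Step 2:
                    A           M           X           B
  Initial       1.581      0.3648      0.3741      0.2166
  Change      0.01766   -0.005887    -0.01177    -0.01766
  Equil         1.598       0.359      0.3623       0.199
  solve Keq expr → x = -0.005887; check Q = 9.0850e-05

Q₀ = 182.3; Q > K (proceeds reverse)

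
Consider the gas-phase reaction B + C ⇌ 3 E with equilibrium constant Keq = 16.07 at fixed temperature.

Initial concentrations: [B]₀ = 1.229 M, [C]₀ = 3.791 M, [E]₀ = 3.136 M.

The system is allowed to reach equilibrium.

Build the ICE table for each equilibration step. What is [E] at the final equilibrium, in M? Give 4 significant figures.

Q₀ = 6.619 vs Keq = 16.07 ⇒ Q<K, forward
Step 1:
                  B         C         E
  Initial     1.229     3.791     3.136
  Change    -0.2357   -0.2357     0.707
  Equil      0.9933     3.555     3.843
  solve Keq expr → x = 0.2357; check Q = 16.07

[E]_eq = 3.843 M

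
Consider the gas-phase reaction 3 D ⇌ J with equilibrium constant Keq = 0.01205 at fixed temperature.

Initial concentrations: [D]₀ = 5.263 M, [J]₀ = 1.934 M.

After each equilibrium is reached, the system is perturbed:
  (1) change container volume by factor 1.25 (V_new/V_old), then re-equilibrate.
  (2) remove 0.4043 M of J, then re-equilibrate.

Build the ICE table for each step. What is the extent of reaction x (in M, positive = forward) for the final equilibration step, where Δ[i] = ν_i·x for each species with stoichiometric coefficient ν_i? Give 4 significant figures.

x = 0.1214 M

Q₀ = 0.01327 vs Keq = 0.01205 ⇒ Q>K, reverse
Step 1:
                  D         J
  init        5.263     1.934
  Δ          0.1304  -0.04348
  eq          5.393     1.891
  solve Keq expr → x = -0.04348; check Q = 0.01205
Then change container volume by factor 1.25 (V_new/V_old).
Step 2:
                  D         J
  init        4.315     1.512
  Δ          0.5007   -0.1669
  eq          4.815     1.346
  solve Keq expr → x = -0.1669; check Q = 0.01205
Then remove 0.4043 M of J.
Step 3:
                  D         J
  init        4.815    0.9412
  Δ         -0.3643    0.1214
  eq          4.451     1.063
  solve Keq expr → x = 0.1214; check Q = 0.01205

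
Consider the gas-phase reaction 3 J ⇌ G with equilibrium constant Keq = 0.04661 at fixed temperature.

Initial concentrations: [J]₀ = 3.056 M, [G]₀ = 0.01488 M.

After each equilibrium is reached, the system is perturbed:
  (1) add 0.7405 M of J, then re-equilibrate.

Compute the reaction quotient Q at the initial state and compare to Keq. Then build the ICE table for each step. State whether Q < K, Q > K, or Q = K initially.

Q₀ = 5.2137e-04 vs Keq = 0.04661 ⇒ Q<K, forward
Step 1:
                   J          G
  init         3.056    0.01488
  Δ           -1.063     0.3542
  eq           1.993     0.3691
  solve Keq expr → x = 0.3542; check Q = 0.04661
Then add 0.7405 M of J.
Step 2:
                   J          G
  init         2.734     0.3691
  Δ          -0.4843     0.1614
  eq           2.249     0.5306
  solve Keq expr → x = 0.1614; check Q = 0.04661

Q₀ = 5.2137e-04; Q < K (proceeds forward)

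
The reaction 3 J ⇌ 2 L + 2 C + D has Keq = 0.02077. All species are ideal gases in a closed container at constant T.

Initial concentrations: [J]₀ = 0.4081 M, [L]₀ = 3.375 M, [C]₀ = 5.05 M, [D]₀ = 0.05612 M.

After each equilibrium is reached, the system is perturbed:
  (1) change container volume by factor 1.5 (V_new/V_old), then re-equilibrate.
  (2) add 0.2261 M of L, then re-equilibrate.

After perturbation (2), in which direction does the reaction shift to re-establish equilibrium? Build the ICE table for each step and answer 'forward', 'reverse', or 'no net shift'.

Direction: reverse

Q₀ = 239.9 vs Keq = 0.02077 ⇒ Q>K, reverse
Step 1:
                    J           L           C           D
  init         0.4081       3.375        5.05     0.05612
  Δ            0.1683     -0.1122     -0.1122     -0.0561
  eq           0.5764       3.263       4.938  1.5325e-05
  solve Keq expr → x = -0.0561; check Q = 0.02077
Then change container volume by factor 1.5 (V_new/V_old).
Step 2:
                    J           L           C           D
  init         0.3843       2.175       3.292  1.0217e-05
  Δ       -3.8289e-05  2.5526e-05  2.5526e-05  1.2763e-05
  eq           0.3842       2.175       3.292  2.2980e-05
  solve Keq expr → x = 1.2763e-05; check Q = 0.02077
Then add 0.2261 M of L.
Step 3:
                    J           L           C           D
  init         0.3842       2.401       3.292  2.2980e-05
  Δ        1.2365e-05 -8.2432e-06 -8.2432e-06 -4.1216e-06
  eq           0.3843       2.401       3.292  1.8858e-05
  solve Keq expr → x = -4.1216e-06; check Q = 0.02077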